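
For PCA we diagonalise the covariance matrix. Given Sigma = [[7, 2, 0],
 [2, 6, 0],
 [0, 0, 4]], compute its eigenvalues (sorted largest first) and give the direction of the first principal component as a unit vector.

Step 1 — characteristic polynomial p(λ) = det(λI - Sigma) = λ³ - tr·λ² + c_1·λ - det, where tr = trace, c_1 = sum of the principal 2×2 minors, det = det(Sigma):
  tr = 7 + 6 + 4 = 17,
  c_1 = (7·6 - (2)²) + (7·4 - (0)²) + (6·4 - (0)²) = 38 + 28 + 24 = 90,
  det = 7·(6·4 - (0)²) - (2)·((2)·4 - (0)·(0)) + (0)·((2)·(0) - 6·(0)) = 7·(24) - (2)·(8) + (0)·(0) = 152.
  So p(λ) = λ³ - 17λ² + 90λ - 152.
Step 2 — look for an integer root (rational root theorem: any rational root is an integer divisor of 152). Testing λ = 4:
  p(4) = 64 - 272 + 360 - 152 = 0  ✓
  Dividing out (λ - 4): p(λ) = (λ - 4)(λ² - 13λ + 38).
Step 3 — remaining eigenvalues from the quadratic λ² - 13λ + 38 = 0:
  Δ = 13² - 4·38 = 169 - 152 = 17,  λ = (13 ± √17)/2 = (13 ± 4.1231)/2 ≈ 8.5616 or 4.4384.
  Sorted: λ_1 = 8.5616,  λ_2 = 4.4384,  λ_3 = 4  (check: sum = 17 = tr ✓).

Step 4 — unit eigenvector for λ_1 ≈ 8.5616: v spans the null space of (Sigma - λ_1 I), whose rows are
  r_1 = (-1.5616, 2, 0),  r_2 = (2, -2.5616, 0),  r_3 = (0, 0, -4.5616).
  v is orthogonal to every row, so take v ∝ r_1 × r_3 = ((2)·(-4.5616) - (0)·(0), (0)·(0) - (-1.5616)·(-4.5616), (-1.5616)·(0) - (2)·(0)) ≈ (-9.1231, -7.1231, 0).
  Rescale (multiply by -1 so the first nonzero entry is positive): u = (9.1231, 7.1231, 0).
  ||u|| = √((9.1231)² + (7.1231)² + (0)²) = √(133.9697) ≈ 11.5745,  v_1 = u/||u|| ≈ (0.7882, 0.6154, 0) (||v_1|| = 1).

λ_1 = 8.5616,  λ_2 = 4.4384,  λ_3 = 4;  v_1 ≈ (0.7882, 0.6154, 0)


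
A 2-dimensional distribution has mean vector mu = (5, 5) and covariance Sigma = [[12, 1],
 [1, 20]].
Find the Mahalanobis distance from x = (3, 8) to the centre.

Step 1 — centre the observation: (x - mu) = (-2, 3).

Step 2 — invert Sigma. det(Sigma) = 12·20 - (1)² = 239.
  Sigma^{-1} = (1/det) · [[d, -b], [-b, a]] = [[0.0837, -0.0042],
 [-0.0042, 0.0502]].

Step 3 — form the quadratic (x - mu)^T · Sigma^{-1} · (x - mu):
  Sigma^{-1} · (x - mu) = (-0.1799, 0.159).
  (x - mu)^T · [Sigma^{-1} · (x - mu)] = (-2)·(-0.1799) + (3)·(0.159) = 0.8368.

Step 4 — take square root: d = √(0.8368) ≈ 0.9148.

d(x, mu) = √(0.8368) ≈ 0.9148


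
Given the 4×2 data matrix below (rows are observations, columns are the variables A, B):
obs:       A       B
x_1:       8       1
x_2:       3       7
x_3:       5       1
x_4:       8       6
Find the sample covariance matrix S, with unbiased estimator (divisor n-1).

Step 1 — column means:
  mean(A) = (8 + 3 + 5 + 8) / 4 = 24/4 = 6
  mean(B) = (1 + 7 + 1 + 6) / 4 = 15/4 = 3.75

Step 2 — sample covariance S[i,j] = (1/(n-1)) · Σ_k (x_{k,i} - mean_i) · (x_{k,j} - mean_j), with n-1 = 3.
  S[A,A] = ((2)·(2) + (-3)·(-3) + (-1)·(-1) + (2)·(2)) / 3 = 18/3 = 6
  S[A,B] = ((2)·(-2.75) + (-3)·(3.25) + (-1)·(-2.75) + (2)·(2.25)) / 3 = -8/3 = -2.6667
  S[B,B] = ((-2.75)·(-2.75) + (3.25)·(3.25) + (-2.75)·(-2.75) + (2.25)·(2.25)) / 3 = 30.75/3 = 10.25

S is symmetric (S[j,i] = S[i,j]). Assembling:

S = [[6, -2.6667],
 [-2.6667, 10.25]]


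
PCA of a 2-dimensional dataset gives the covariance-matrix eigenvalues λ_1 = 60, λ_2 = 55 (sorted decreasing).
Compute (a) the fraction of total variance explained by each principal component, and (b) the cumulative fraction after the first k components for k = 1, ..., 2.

Step 1 — total variance = trace(Sigma) = Σ λ_i = 60 + 55 = 115.

Step 2 — fraction explained by component i = λ_i / Σ λ:
  PC1: 60/115 = 0.5217
  PC2: 55/115 = 0.4783

Step 3 — cumulative fraction after k components = (λ_1 + ... + λ_k) / Σ λ:
  k = 1: 60/115 = 0.5217
  k = 2: (60 + 55)/115 = 115/115 = 1

Summary (fraction, with percent):

explained: PC1 0.5217 (52.17%), PC2 0.4783 (47.83%);  cumulative: 0.5217, 1


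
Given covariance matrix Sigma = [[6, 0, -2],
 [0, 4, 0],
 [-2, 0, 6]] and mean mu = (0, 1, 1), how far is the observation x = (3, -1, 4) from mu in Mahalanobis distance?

Step 1 — centre the observation: (x - mu) = (3, -2, 3).

Step 2 — invert Sigma (cofactor / det for 3×3, or solve directly):
  Sigma^{-1} = [[0.1875, 0, 0.0625],
 [0, 0.25, 0],
 [0.0625, 0, 0.1875]].

Step 3 — form the quadratic (x - mu)^T · Sigma^{-1} · (x - mu):
  Sigma^{-1} · (x - mu) = (0.75, -0.5, 0.75).
  (x - mu)^T · [Sigma^{-1} · (x - mu)] = (3)·(0.75) + (-2)·(-0.5) + (3)·(0.75) = 5.5.

Step 4 — take square root: d = √(5.5) ≈ 2.3452.

d(x, mu) = √(5.5) ≈ 2.3452


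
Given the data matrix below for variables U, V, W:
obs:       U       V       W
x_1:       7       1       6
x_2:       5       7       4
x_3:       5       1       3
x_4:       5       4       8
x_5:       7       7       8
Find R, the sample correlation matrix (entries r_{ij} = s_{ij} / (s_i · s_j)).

Step 1 — column means:
  mean(U) = (7 + 5 + 5 + 5 + 7) / 5 = 29/5 = 5.8
  mean(V) = (1 + 7 + 1 + 4 + 7) / 5 = 20/5 = 4
  mean(W) = (6 + 4 + 3 + 8 + 8) / 5 = 29/5 = 5.8

Step 2 — sample variances and covariances s[i,j] = (1/(n-1)) · Σ_k (x_{k,i} - mean_i) · (x_{k,j} - mean_j), with n-1 = 4:
  s[U,U] = ((1.2)·(1.2) + (-0.8)·(-0.8) + (-0.8)·(-0.8) + (-0.8)·(-0.8) + (1.2)·(1.2)) / 4 = 4.8/4 = 1.2
  s[U,V] = ((1.2)·(-3) + (-0.8)·(3) + (-0.8)·(-3) + (-0.8)·(0) + (1.2)·(3)) / 4 = 0/4 = 0
  s[U,W] = ((1.2)·(0.2) + (-0.8)·(-1.8) + (-0.8)·(-2.8) + (-0.8)·(2.2) + (1.2)·(2.2)) / 4 = 4.8/4 = 1.2
  s[V,V] = ((-3)·(-3) + (3)·(3) + (-3)·(-3) + (0)·(0) + (3)·(3)) / 4 = 36/4 = 9
  s[V,W] = ((-3)·(0.2) + (3)·(-1.8) + (-3)·(-2.8) + (0)·(2.2) + (3)·(2.2)) / 4 = 9/4 = 2.25
  s[W,W] = ((0.2)·(0.2) + (-1.8)·(-1.8) + (-2.8)·(-2.8) + (2.2)·(2.2) + (2.2)·(2.2)) / 4 = 20.8/4 = 5.2
  Sample standard deviations s_i = √(s[i,i]):
  s(U) = √(1.2) = 1.0954
  s(V) = √(9) = 3
  s(W) = √(5.2) = 2.2804

Step 3 — r_{ij} = s_{ij} / (s_i · s_j):
  r[U,U] = 1 (diagonal).
  r[U,V] = 0 / (1.0954 · 3) = 0 / 3.2863 = 0
  r[U,W] = 1.2 / (1.0954 · 2.2804) = 1.2 / 2.498 = 0.4804
  r[V,V] = 1 (diagonal).
  r[V,W] = 2.25 / (3 · 2.2804) = 2.25 / 6.8411 = 0.3289
  r[W,W] = 1 (diagonal).

R is symmetric with unit diagonal. Assembling:

R = [[1, 0, 0.4804],
 [0, 1, 0.3289],
 [0.4804, 0.3289, 1]]


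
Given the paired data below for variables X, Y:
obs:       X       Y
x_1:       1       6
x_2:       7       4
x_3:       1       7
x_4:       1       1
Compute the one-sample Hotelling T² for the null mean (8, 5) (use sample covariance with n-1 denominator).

Step 1 — sample mean vector:
  mean(X) = (1 + 7 + 1 + 1) / 4 = 10/4 = 2.5
  mean(Y) = (6 + 4 + 7 + 1) / 4 = 18/4 = 4.5
  x̄ = (2.5, 4.5),  deviation x̄ - mu_0 = (2.5, 4.5) - (8, 5) = (-5.5, -0.5).

Step 2 — sample covariance matrix, S[i,j] = (1/(n-1)) · Σ_k (x_{k,i} - mean_i) · (x_{k,j} - mean_j), divisor n-1 = 3:
  S[X,X] = ((-1.5)·(-1.5) + (4.5)·(4.5) + (-1.5)·(-1.5) + (-1.5)·(-1.5)) / 3 = 27/3 = 9
  S[X,Y] = ((-1.5)·(1.5) + (4.5)·(-0.5) + (-1.5)·(2.5) + (-1.5)·(-3.5)) / 3 = -3/3 = -1
  S[Y,Y] = ((1.5)·(1.5) + (-0.5)·(-0.5) + (2.5)·(2.5) + (-3.5)·(-3.5)) / 3 = 21/3 = 7
  S = [[9, -1],
 [-1, 7]].

Step 3 — invert S. det(S) = 9·7 - (-1)² = 62.
  S^{-1} = (1/det) · [[d, -b], [-b, a]] = [[0.1129, 0.0161],
 [0.0161, 0.1452]].

Step 4 — quadratic form (x̄ - mu_0)^T · S^{-1} · (x̄ - mu_0):
  S^{-1} · (x̄ - mu_0) = (-0.629, -0.1613),
  (x̄ - mu_0)^T · [...] = (-5.5)·(-0.629) + (-0.5)·(-0.1613) = 3.5403.

Step 5 — scale by n: T² = 4 · 3.5403 = 14.1613.

T² ≈ 14.1613


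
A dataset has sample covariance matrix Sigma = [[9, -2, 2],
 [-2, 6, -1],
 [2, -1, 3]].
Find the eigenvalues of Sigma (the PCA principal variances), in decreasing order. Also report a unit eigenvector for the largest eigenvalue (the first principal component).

Step 1 — characteristic polynomial p(λ) = det(λI - Sigma) = λ³ - tr·λ² + c_1·λ - det, where tr = trace, c_1 = sum of the principal 2×2 minors, det = det(Sigma):
  tr = 9 + 6 + 3 = 18,
  c_1 = (9·6 - (-2)²) + (9·3 - (2)²) + (6·3 - (-1)²) = 50 + 23 + 17 = 90,
  det = 9·(6·3 - (-1)²) - (-2)·((-2)·3 - (-1)·(2)) + (2)·((-2)·(-1) - 6·(2)) = 9·(17) - (-2)·(-4) + (2)·(-10) = 125.
  So p(λ) = λ³ - 18λ² + 90λ - 125.
Step 2 — look for an integer root (rational root theorem: any rational root is an integer divisor of 125). Testing λ = 5:
  p(5) = 125 - 450 + 450 - 125 = 0  ✓
  Dividing out (λ - 5): p(λ) = (λ - 5)(λ² - 13λ + 25).
Step 3 — remaining eigenvalues from the quadratic λ² - 13λ + 25 = 0:
  Δ = 13² - 4·25 = 169 - 100 = 69,  λ = (13 ± √69)/2 = (13 ± 8.3066)/2 ≈ 10.6533 or 2.3467.
  Sorted: λ_1 = 10.6533,  λ_2 = 5,  λ_3 = 2.3467  (check: sum = 18 = tr ✓).

Step 4 — unit eigenvector for λ_1 ≈ 10.6533: v spans the null space of (Sigma - λ_1 I), whose rows are
  r_1 = (-1.6533, -2, 2),  r_2 = (-2, -4.6533, -1),  r_3 = (2, -1, -7.6533).
  v is orthogonal to every row, so take v ∝ r_1 × r_2 = ((-2)·(-1) - (2)·(-4.6533), (2)·(-2) - (-1.6533)·(-1), (-1.6533)·(-4.6533) - (-2)·(-2)) ≈ (11.3066, -5.6533, 3.6934).
  Let u = (11.3066, -5.6533, 3.6934).
  ||u|| = √((11.3066)² + (-5.6533)² + (3.6934)²) = √(173.4407) ≈ 13.1697,  v_1 = u/||u|| ≈ (0.8585, -0.4293, 0.2804) (||v_1|| = 1).

λ_1 = 10.6533,  λ_2 = 5,  λ_3 = 2.3467;  v_1 ≈ (0.8585, -0.4293, 0.2804)


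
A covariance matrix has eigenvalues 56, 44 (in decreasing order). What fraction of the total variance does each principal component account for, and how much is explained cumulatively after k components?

Step 1 — total variance = trace(Sigma) = Σ λ_i = 56 + 44 = 100.

Step 2 — fraction explained by component i = λ_i / Σ λ:
  PC1: 56/100 = 0.56
  PC2: 44/100 = 0.44

Step 3 — cumulative fraction after k components = (λ_1 + ... + λ_k) / Σ λ:
  k = 1: 56/100 = 0.56
  k = 2: (56 + 44)/100 = 100/100 = 1

Summary (fraction, with percent):

explained: PC1 0.56 (56%), PC2 0.44 (44%);  cumulative: 0.56, 1


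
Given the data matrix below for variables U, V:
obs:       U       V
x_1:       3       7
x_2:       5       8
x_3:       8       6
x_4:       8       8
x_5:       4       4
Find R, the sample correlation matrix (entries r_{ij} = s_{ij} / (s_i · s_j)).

Step 1 — column means:
  mean(U) = (3 + 5 + 8 + 8 + 4) / 5 = 28/5 = 5.6
  mean(V) = (7 + 8 + 6 + 8 + 4) / 5 = 33/5 = 6.6

Step 2 — sample variances and covariances s[i,j] = (1/(n-1)) · Σ_k (x_{k,i} - mean_i) · (x_{k,j} - mean_j), with n-1 = 4:
  s[U,U] = ((-2.6)·(-2.6) + (-0.6)·(-0.6) + (2.4)·(2.4) + (2.4)·(2.4) + (-1.6)·(-1.6)) / 4 = 21.2/4 = 5.3
  s[U,V] = ((-2.6)·(0.4) + (-0.6)·(1.4) + (2.4)·(-0.6) + (2.4)·(1.4) + (-1.6)·(-2.6)) / 4 = 4.2/4 = 1.05
  s[V,V] = ((0.4)·(0.4) + (1.4)·(1.4) + (-0.6)·(-0.6) + (1.4)·(1.4) + (-2.6)·(-2.6)) / 4 = 11.2/4 = 2.8
  Sample standard deviations s_i = √(s[i,i]):
  s(U) = √(5.3) = 2.3022
  s(V) = √(2.8) = 1.6733

Step 3 — r_{ij} = s_{ij} / (s_i · s_j):
  r[U,U] = 1 (diagonal).
  r[U,V] = 1.05 / (2.3022 · 1.6733) = 1.05 / 3.8523 = 0.2726
  r[V,V] = 1 (diagonal).

R is symmetric with unit diagonal. Assembling:

R = [[1, 0.2726],
 [0.2726, 1]]


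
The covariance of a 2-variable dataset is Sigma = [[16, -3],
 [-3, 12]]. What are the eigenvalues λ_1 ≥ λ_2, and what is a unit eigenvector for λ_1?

Step 1 — characteristic polynomial of 2×2 Sigma:
  det(Sigma - λI) = λ² - trace · λ + det = 0.
  trace = 16 + 12 = 28, det = 16·12 - (-3)² = 183.
Step 2 — discriminant:
  Δ = trace² - 4·det = 784 - 732 = 52.
Step 3 — eigenvalues:
  λ = (trace ± √Δ)/2 = (28 ± 7.2111)/2,
  λ_1 = 17.6056,  λ_2 = 10.3944.

Step 4 — unit eigenvector for λ_1: solve (Sigma - λ_1 I)v = 0. First row:
  (16 - 17.6056)·v_x + (-3)·v_y = 0, i.e. (-1.6056)·v_x + (-3)·v_y = 0,
  so v ∝ (b, λ_1 - a) = (-3, 1.6056); multiply by -1 so the first entry is positive: u = (3, -1.6056).
  ||u|| = √((3)² + (-1.6056)²) = √(11.5778) ≈ 3.4026,
  v_1 = u/||u|| ≈ (0.8817, -0.4719) (||v_1|| = 1).

λ_1 = 17.6056,  λ_2 = 10.3944;  v_1 ≈ (0.8817, -0.4719)


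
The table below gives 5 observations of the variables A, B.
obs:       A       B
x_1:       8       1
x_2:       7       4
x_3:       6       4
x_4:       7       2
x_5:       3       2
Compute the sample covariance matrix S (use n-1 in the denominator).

Step 1 — column means:
  mean(A) = (8 + 7 + 6 + 7 + 3) / 5 = 31/5 = 6.2
  mean(B) = (1 + 4 + 4 + 2 + 2) / 5 = 13/5 = 2.6

Step 2 — sample covariance S[i,j] = (1/(n-1)) · Σ_k (x_{k,i} - mean_i) · (x_{k,j} - mean_j), with n-1 = 4.
  S[A,A] = ((1.8)·(1.8) + (0.8)·(0.8) + (-0.2)·(-0.2) + (0.8)·(0.8) + (-3.2)·(-3.2)) / 4 = 14.8/4 = 3.7
  S[A,B] = ((1.8)·(-1.6) + (0.8)·(1.4) + (-0.2)·(1.4) + (0.8)·(-0.6) + (-3.2)·(-0.6)) / 4 = -0.6/4 = -0.15
  S[B,B] = ((-1.6)·(-1.6) + (1.4)·(1.4) + (1.4)·(1.4) + (-0.6)·(-0.6) + (-0.6)·(-0.6)) / 4 = 7.2/4 = 1.8

S is symmetric (S[j,i] = S[i,j]). Assembling:

S = [[3.7, -0.15],
 [-0.15, 1.8]]


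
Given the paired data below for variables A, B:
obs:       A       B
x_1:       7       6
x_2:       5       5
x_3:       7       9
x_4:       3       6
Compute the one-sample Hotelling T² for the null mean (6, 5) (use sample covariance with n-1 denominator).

Step 1 — sample mean vector:
  mean(A) = (7 + 5 + 7 + 3) / 4 = 22/4 = 5.5
  mean(B) = (6 + 5 + 9 + 6) / 4 = 26/4 = 6.5
  x̄ = (5.5, 6.5),  deviation x̄ - mu_0 = (5.5, 6.5) - (6, 5) = (-0.5, 1.5).

Step 2 — sample covariance matrix, S[i,j] = (1/(n-1)) · Σ_k (x_{k,i} - mean_i) · (x_{k,j} - mean_j), divisor n-1 = 3:
  S[A,A] = ((1.5)·(1.5) + (-0.5)·(-0.5) + (1.5)·(1.5) + (-2.5)·(-2.5)) / 3 = 11/3 = 3.6667
  S[A,B] = ((1.5)·(-0.5) + (-0.5)·(-1.5) + (1.5)·(2.5) + (-2.5)·(-0.5)) / 3 = 5/3 = 1.6667
  S[B,B] = ((-0.5)·(-0.5) + (-1.5)·(-1.5) + (2.5)·(2.5) + (-0.5)·(-0.5)) / 3 = 9/3 = 3
  S = [[3.6667, 1.6667],
 [1.6667, 3]].

Step 3 — invert S. det(S) = 3.6667·3 - (1.6667)² = 8.2222.
  S^{-1} = (1/det) · [[d, -b], [-b, a]] = [[0.3649, -0.2027],
 [-0.2027, 0.4459]].

Step 4 — quadratic form (x̄ - mu_0)^T · S^{-1} · (x̄ - mu_0):
  S^{-1} · (x̄ - mu_0) = (-0.4865, 0.7703),
  (x̄ - mu_0)^T · [...] = (-0.5)·(-0.4865) + (1.5)·(0.7703) = 1.3986.

Step 5 — scale by n: T² = 4 · 1.3986 = 5.5946.

T² ≈ 5.5946


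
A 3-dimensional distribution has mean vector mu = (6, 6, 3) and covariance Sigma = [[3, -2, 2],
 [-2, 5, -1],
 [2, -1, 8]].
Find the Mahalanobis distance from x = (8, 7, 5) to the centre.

Step 1 — centre the observation: (x - mu) = (2, 1, 2).

Step 2 — invert Sigma (cofactor / det for 3×3, or solve directly):
  Sigma^{-1} = [[0.5342, 0.1918, -0.1096],
 [0.1918, 0.274, -0.0137],
 [-0.1096, -0.0137, 0.1507]].

Step 3 — form the quadratic (x - mu)^T · Sigma^{-1} · (x - mu):
  Sigma^{-1} · (x - mu) = (1.0411, 0.6301, 0.0685).
  (x - mu)^T · [Sigma^{-1} · (x - mu)] = (2)·(1.0411) + (1)·(0.6301) + (2)·(0.0685) = 2.8493.

Step 4 — take square root: d = √(2.8493) ≈ 1.688.

d(x, mu) = √(2.8493) ≈ 1.688


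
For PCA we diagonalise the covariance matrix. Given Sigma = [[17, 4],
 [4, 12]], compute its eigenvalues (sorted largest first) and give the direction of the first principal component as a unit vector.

Step 1 — characteristic polynomial of 2×2 Sigma:
  det(Sigma - λI) = λ² - trace · λ + det = 0.
  trace = 17 + 12 = 29, det = 17·12 - (4)² = 188.
Step 2 — discriminant:
  Δ = trace² - 4·det = 841 - 752 = 89.
Step 3 — eigenvalues:
  λ = (trace ± √Δ)/2 = (29 ± 9.434)/2,
  λ_1 = 19.217,  λ_2 = 9.783.

Step 4 — unit eigenvector for λ_1: solve (Sigma - λ_1 I)v = 0. First row:
  (17 - 19.217)·v_x + (4)·v_y = 0, i.e. (-2.217)·v_x + (4)·v_y = 0,
  so v ∝ (b, λ_1 - a) = (4, 2.217) = u.
  ||u|| = √((4)² + (2.217)²) = √(20.915) ≈ 4.5733,
  v_1 = u/||u|| ≈ (0.8746, 0.4848) (||v_1|| = 1).

λ_1 = 19.217,  λ_2 = 9.783;  v_1 ≈ (0.8746, 0.4848)


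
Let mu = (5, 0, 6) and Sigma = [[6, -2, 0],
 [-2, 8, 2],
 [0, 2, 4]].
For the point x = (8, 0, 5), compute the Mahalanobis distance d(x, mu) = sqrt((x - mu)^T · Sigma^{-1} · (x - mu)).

Step 1 — centre the observation: (x - mu) = (3, 0, -1).

Step 2 — invert Sigma (cofactor / det for 3×3, or solve directly):
  Sigma^{-1} = [[0.1842, 0.0526, -0.0263],
 [0.0526, 0.1579, -0.0789],
 [-0.0263, -0.0789, 0.2895]].

Step 3 — form the quadratic (x - mu)^T · Sigma^{-1} · (x - mu):
  Sigma^{-1} · (x - mu) = (0.5789, 0.2368, -0.3684).
  (x - mu)^T · [Sigma^{-1} · (x - mu)] = (3)·(0.5789) + (0)·(0.2368) + (-1)·(-0.3684) = 2.1053.

Step 4 — take square root: d = √(2.1053) ≈ 1.451.

d(x, mu) = √(2.1053) ≈ 1.451


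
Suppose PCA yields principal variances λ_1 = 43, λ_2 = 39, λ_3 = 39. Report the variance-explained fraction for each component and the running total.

Step 1 — total variance = trace(Sigma) = Σ λ_i = 43 + 39 + 39 = 121.

Step 2 — fraction explained by component i = λ_i / Σ λ:
  PC1: 43/121 = 0.3554
  PC2: 39/121 = 0.3223
  PC3: 39/121 = 0.3223

Step 3 — cumulative fraction after k components = (λ_1 + ... + λ_k) / Σ λ:
  k = 1: 43/121 = 0.3554
  k = 2: (43 + 39)/121 = 82/121 = 0.6777
  k = 3: (43 + 39 + 39)/121 = 121/121 = 1

Summary (fraction, with percent):

explained: PC1 0.3554 (35.54%), PC2 0.3223 (32.23%), PC3 0.3223 (32.23%);  cumulative: 0.3554, 0.6777, 1


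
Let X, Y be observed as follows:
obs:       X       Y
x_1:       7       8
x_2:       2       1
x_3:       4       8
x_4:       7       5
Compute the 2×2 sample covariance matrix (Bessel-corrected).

Step 1 — column means:
  mean(X) = (7 + 2 + 4 + 7) / 4 = 20/4 = 5
  mean(Y) = (8 + 1 + 8 + 5) / 4 = 22/4 = 5.5

Step 2 — sample covariance S[i,j] = (1/(n-1)) · Σ_k (x_{k,i} - mean_i) · (x_{k,j} - mean_j), with n-1 = 3.
  S[X,X] = ((2)·(2) + (-3)·(-3) + (-1)·(-1) + (2)·(2)) / 3 = 18/3 = 6
  S[X,Y] = ((2)·(2.5) + (-3)·(-4.5) + (-1)·(2.5) + (2)·(-0.5)) / 3 = 15/3 = 5
  S[Y,Y] = ((2.5)·(2.5) + (-4.5)·(-4.5) + (2.5)·(2.5) + (-0.5)·(-0.5)) / 3 = 33/3 = 11

S is symmetric (S[j,i] = S[i,j]). Assembling:

S = [[6, 5],
 [5, 11]]


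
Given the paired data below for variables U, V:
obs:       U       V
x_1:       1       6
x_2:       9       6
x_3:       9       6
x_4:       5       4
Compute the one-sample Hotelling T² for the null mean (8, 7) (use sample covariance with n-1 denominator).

Step 1 — sample mean vector:
  mean(U) = (1 + 9 + 9 + 5) / 4 = 24/4 = 6
  mean(V) = (6 + 6 + 6 + 4) / 4 = 22/4 = 5.5
  x̄ = (6, 5.5),  deviation x̄ - mu_0 = (6, 5.5) - (8, 7) = (-2, -1.5).

Step 2 — sample covariance matrix, S[i,j] = (1/(n-1)) · Σ_k (x_{k,i} - mean_i) · (x_{k,j} - mean_j), divisor n-1 = 3:
  S[U,U] = ((-5)·(-5) + (3)·(3) + (3)·(3) + (-1)·(-1)) / 3 = 44/3 = 14.6667
  S[U,V] = ((-5)·(0.5) + (3)·(0.5) + (3)·(0.5) + (-1)·(-1.5)) / 3 = 2/3 = 0.6667
  S[V,V] = ((0.5)·(0.5) + (0.5)·(0.5) + (0.5)·(0.5) + (-1.5)·(-1.5)) / 3 = 3/3 = 1
  S = [[14.6667, 0.6667],
 [0.6667, 1]].

Step 3 — invert S. det(S) = 14.6667·1 - (0.6667)² = 14.2222.
  S^{-1} = (1/det) · [[d, -b], [-b, a]] = [[0.0703, -0.0469],
 [-0.0469, 1.0312]].

Step 4 — quadratic form (x̄ - mu_0)^T · S^{-1} · (x̄ - mu_0):
  S^{-1} · (x̄ - mu_0) = (-0.0703, -1.4531),
  (x̄ - mu_0)^T · [...] = (-2)·(-0.0703) + (-1.5)·(-1.4531) = 2.3203.

Step 5 — scale by n: T² = 4 · 2.3203 = 9.2812.

T² ≈ 9.2812


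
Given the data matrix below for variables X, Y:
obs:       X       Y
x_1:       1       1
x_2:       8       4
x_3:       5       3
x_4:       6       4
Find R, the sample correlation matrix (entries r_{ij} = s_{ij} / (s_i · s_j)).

Step 1 — column means:
  mean(X) = (1 + 8 + 5 + 6) / 4 = 20/4 = 5
  mean(Y) = (1 + 4 + 3 + 4) / 4 = 12/4 = 3

Step 2 — sample variances and covariances s[i,j] = (1/(n-1)) · Σ_k (x_{k,i} - mean_i) · (x_{k,j} - mean_j), with n-1 = 3:
  s[X,X] = ((-4)·(-4) + (3)·(3) + (0)·(0) + (1)·(1)) / 3 = 26/3 = 8.6667
  s[X,Y] = ((-4)·(-2) + (3)·(1) + (0)·(0) + (1)·(1)) / 3 = 12/3 = 4
  s[Y,Y] = ((-2)·(-2) + (1)·(1) + (0)·(0) + (1)·(1)) / 3 = 6/3 = 2
  Sample standard deviations s_i = √(s[i,i]):
  s(X) = √(8.6667) = 2.9439
  s(Y) = √(2) = 1.4142

Step 3 — r_{ij} = s_{ij} / (s_i · s_j):
  r[X,X] = 1 (diagonal).
  r[X,Y] = 4 / (2.9439 · 1.4142) = 4 / 4.1633 = 0.9608
  r[Y,Y] = 1 (diagonal).

R is symmetric with unit diagonal. Assembling:

R = [[1, 0.9608],
 [0.9608, 1]]


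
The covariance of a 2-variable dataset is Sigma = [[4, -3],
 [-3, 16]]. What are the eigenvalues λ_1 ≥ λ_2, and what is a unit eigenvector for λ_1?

Step 1 — characteristic polynomial of 2×2 Sigma:
  det(Sigma - λI) = λ² - trace · λ + det = 0.
  trace = 4 + 16 = 20, det = 4·16 - (-3)² = 55.
Step 2 — discriminant:
  Δ = trace² - 4·det = 400 - 220 = 180.
Step 3 — eigenvalues:
  λ = (trace ± √Δ)/2 = (20 ± 13.4164)/2,
  λ_1 = 16.7082,  λ_2 = 3.2918.

Step 4 — unit eigenvector for λ_1: solve (Sigma - λ_1 I)v = 0. First row:
  (4 - 16.7082)·v_x + (-3)·v_y = 0, i.e. (-12.7082)·v_x + (-3)·v_y = 0,
  so v ∝ (b, λ_1 - a) = (-3, 12.7082); multiply by -1 so the first entry is positive: u = (3, -12.7082).
  ||u|| = √((3)² + (-12.7082)²) = √(170.4984) ≈ 13.0575,
  v_1 = u/||u|| ≈ (0.2298, -0.9732) (||v_1|| = 1).

λ_1 = 16.7082,  λ_2 = 3.2918;  v_1 ≈ (0.2298, -0.9732)


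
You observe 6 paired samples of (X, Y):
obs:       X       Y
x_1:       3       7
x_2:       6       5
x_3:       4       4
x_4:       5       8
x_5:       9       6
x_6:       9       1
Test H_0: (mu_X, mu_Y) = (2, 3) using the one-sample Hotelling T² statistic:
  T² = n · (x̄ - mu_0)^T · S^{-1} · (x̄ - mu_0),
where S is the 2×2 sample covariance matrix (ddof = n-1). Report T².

Step 1 — sample mean vector:
  mean(X) = (3 + 6 + 4 + 5 + 9 + 9) / 6 = 36/6 = 6
  mean(Y) = (7 + 5 + 4 + 8 + 6 + 1) / 6 = 31/6 = 5.1667
  x̄ = (6, 5.1667),  deviation x̄ - mu_0 = (6, 5.1667) - (2, 3) = (4, 2.1667).

Step 2 — sample covariance matrix, S[i,j] = (1/(n-1)) · Σ_k (x_{k,i} - mean_i) · (x_{k,j} - mean_j), divisor n-1 = 5:
  S[X,X] = ((-3)·(-3) + (0)·(0) + (-2)·(-2) + (-1)·(-1) + (3)·(3) + (3)·(3)) / 5 = 32/5 = 6.4
  S[X,Y] = ((-3)·(1.8333) + (0)·(-0.1667) + (-2)·(-1.1667) + (-1)·(2.8333) + (3)·(0.8333) + (3)·(-4.1667)) / 5 = -16/5 = -3.2
  S[Y,Y] = ((1.8333)·(1.8333) + (-0.1667)·(-0.1667) + (-1.1667)·(-1.1667) + (2.8333)·(2.8333) + (0.8333)·(0.8333) + (-4.1667)·(-4.1667)) / 5 = 30.8333/5 = 6.1667
  S = [[6.4, -3.2],
 [-3.2, 6.1667]].

Step 3 — invert S. det(S) = 6.4·6.1667 - (-3.2)² = 29.2267.
  S^{-1} = (1/det) · [[d, -b], [-b, a]] = [[0.211, 0.1095],
 [0.1095, 0.219]].

Step 4 — quadratic form (x̄ - mu_0)^T · S^{-1} · (x̄ - mu_0):
  S^{-1} · (x̄ - mu_0) = (1.0812, 0.9124),
  (x̄ - mu_0)^T · [...] = (4)·(1.0812) + (2.1667)·(0.9124) = 6.3017.

Step 5 — scale by n: T² = 6 · 6.3017 = 37.8102.

T² ≈ 37.8102


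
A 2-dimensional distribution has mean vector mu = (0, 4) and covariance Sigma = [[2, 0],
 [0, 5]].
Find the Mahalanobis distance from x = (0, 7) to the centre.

Step 1 — centre the observation: (x - mu) = (0, 3).

Step 2 — invert Sigma. det(Sigma) = 2·5 - (0)² = 10.
  Sigma^{-1} = (1/det) · [[d, -b], [-b, a]] = [[0.5, 0],
 [0, 0.2]].

Step 3 — form the quadratic (x - mu)^T · Sigma^{-1} · (x - mu):
  Sigma^{-1} · (x - mu) = (0, 0.6).
  (x - mu)^T · [Sigma^{-1} · (x - mu)] = (0)·(0) + (3)·(0.6) = 1.8.

Step 4 — take square root: d = √(1.8) ≈ 1.3416.

d(x, mu) = √(1.8) ≈ 1.3416


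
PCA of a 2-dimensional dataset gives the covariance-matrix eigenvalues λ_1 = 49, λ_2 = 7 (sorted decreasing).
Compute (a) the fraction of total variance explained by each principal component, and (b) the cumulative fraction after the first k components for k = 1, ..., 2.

Step 1 — total variance = trace(Sigma) = Σ λ_i = 49 + 7 = 56.

Step 2 — fraction explained by component i = λ_i / Σ λ:
  PC1: 49/56 = 0.875
  PC2: 7/56 = 0.125

Step 3 — cumulative fraction after k components = (λ_1 + ... + λ_k) / Σ λ:
  k = 1: 49/56 = 0.875
  k = 2: (49 + 7)/56 = 56/56 = 1

Summary (fraction, with percent):

explained: PC1 0.875 (87.5%), PC2 0.125 (12.5%);  cumulative: 0.875, 1


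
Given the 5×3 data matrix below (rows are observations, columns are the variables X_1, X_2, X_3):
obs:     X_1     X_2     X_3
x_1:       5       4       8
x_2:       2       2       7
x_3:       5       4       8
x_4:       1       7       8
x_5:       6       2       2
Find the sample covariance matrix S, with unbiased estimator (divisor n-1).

Step 1 — column means:
  mean(X_1) = (5 + 2 + 5 + 1 + 6) / 5 = 19/5 = 3.8
  mean(X_2) = (4 + 2 + 4 + 7 + 2) / 5 = 19/5 = 3.8
  mean(X_3) = (8 + 7 + 8 + 8 + 2) / 5 = 33/5 = 6.6

Step 2 — sample covariance S[i,j] = (1/(n-1)) · Σ_k (x_{k,i} - mean_i) · (x_{k,j} - mean_j), with n-1 = 4.
  S[X_1,X_1] = ((1.2)·(1.2) + (-1.8)·(-1.8) + (1.2)·(1.2) + (-2.8)·(-2.8) + (2.2)·(2.2)) / 4 = 18.8/4 = 4.7
  S[X_1,X_2] = ((1.2)·(0.2) + (-1.8)·(-1.8) + (1.2)·(0.2) + (-2.8)·(3.2) + (2.2)·(-1.8)) / 4 = -9.2/4 = -2.3
  S[X_1,X_3] = ((1.2)·(1.4) + (-1.8)·(0.4) + (1.2)·(1.4) + (-2.8)·(1.4) + (2.2)·(-4.6)) / 4 = -11.4/4 = -2.85
  S[X_2,X_2] = ((0.2)·(0.2) + (-1.8)·(-1.8) + (0.2)·(0.2) + (3.2)·(3.2) + (-1.8)·(-1.8)) / 4 = 16.8/4 = 4.2
  S[X_2,X_3] = ((0.2)·(1.4) + (-1.8)·(0.4) + (0.2)·(1.4) + (3.2)·(1.4) + (-1.8)·(-4.6)) / 4 = 12.6/4 = 3.15
  S[X_3,X_3] = ((1.4)·(1.4) + (0.4)·(0.4) + (1.4)·(1.4) + (1.4)·(1.4) + (-4.6)·(-4.6)) / 4 = 27.2/4 = 6.8

S is symmetric (S[j,i] = S[i,j]). Assembling:

S = [[4.7, -2.3, -2.85],
 [-2.3, 4.2, 3.15],
 [-2.85, 3.15, 6.8]]


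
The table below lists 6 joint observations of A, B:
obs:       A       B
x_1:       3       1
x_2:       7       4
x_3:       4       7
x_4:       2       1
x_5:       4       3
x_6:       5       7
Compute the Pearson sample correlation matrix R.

Step 1 — column means:
  mean(A) = (3 + 7 + 4 + 2 + 4 + 5) / 6 = 25/6 = 4.1667
  mean(B) = (1 + 4 + 7 + 1 + 3 + 7) / 6 = 23/6 = 3.8333

Step 2 — sample variances and covariances s[i,j] = (1/(n-1)) · Σ_k (x_{k,i} - mean_i) · (x_{k,j} - mean_j), with n-1 = 5:
  s[A,A] = ((-1.1667)·(-1.1667) + (2.8333)·(2.8333) + (-0.1667)·(-0.1667) + (-2.1667)·(-2.1667) + (-0.1667)·(-0.1667) + (0.8333)·(0.8333)) / 5 = 14.8333/5 = 2.9667
  s[A,B] = ((-1.1667)·(-2.8333) + (2.8333)·(0.1667) + (-0.1667)·(3.1667) + (-2.1667)·(-2.8333) + (-0.1667)·(-0.8333) + (0.8333)·(3.1667)) / 5 = 12.1667/5 = 2.4333
  s[B,B] = ((-2.8333)·(-2.8333) + (0.1667)·(0.1667) + (3.1667)·(3.1667) + (-2.8333)·(-2.8333) + (-0.8333)·(-0.8333) + (3.1667)·(3.1667)) / 5 = 36.8333/5 = 7.3667
  Sample standard deviations s_i = √(s[i,i]):
  s(A) = √(2.9667) = 1.7224
  s(B) = √(7.3667) = 2.7142

Step 3 — r_{ij} = s_{ij} / (s_i · s_j):
  r[A,A] = 1 (diagonal).
  r[A,B] = 2.4333 / (1.7224 · 2.7142) = 2.4333 / 4.6749 = 0.5205
  r[B,B] = 1 (diagonal).

R is symmetric with unit diagonal. Assembling:

R = [[1, 0.5205],
 [0.5205, 1]]


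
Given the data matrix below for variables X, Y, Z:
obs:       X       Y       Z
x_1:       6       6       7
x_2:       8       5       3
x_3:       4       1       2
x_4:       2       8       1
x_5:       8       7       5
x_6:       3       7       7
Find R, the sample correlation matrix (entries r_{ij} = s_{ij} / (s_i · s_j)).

Step 1 — column means:
  mean(X) = (6 + 8 + 4 + 2 + 8 + 3) / 6 = 31/6 = 5.1667
  mean(Y) = (6 + 5 + 1 + 8 + 7 + 7) / 6 = 34/6 = 5.6667
  mean(Z) = (7 + 3 + 2 + 1 + 5 + 7) / 6 = 25/6 = 4.1667

Step 2 — sample variances and covariances s[i,j] = (1/(n-1)) · Σ_k (x_{k,i} - mean_i) · (x_{k,j} - mean_j), with n-1 = 5:
  s[X,X] = ((0.8333)·(0.8333) + (2.8333)·(2.8333) + (-1.1667)·(-1.1667) + (-3.1667)·(-3.1667) + (2.8333)·(2.8333) + (-2.1667)·(-2.1667)) / 5 = 32.8333/5 = 6.5667
  s[X,Y] = ((0.8333)·(0.3333) + (2.8333)·(-0.6667) + (-1.1667)·(-4.6667) + (-3.1667)·(2.3333) + (2.8333)·(1.3333) + (-2.1667)·(1.3333)) / 5 = -2.6667/5 = -0.5333
  s[X,Z] = ((0.8333)·(2.8333) + (2.8333)·(-1.1667) + (-1.1667)·(-2.1667) + (-3.1667)·(-3.1667) + (2.8333)·(0.8333) + (-2.1667)·(2.8333)) / 5 = 7.8333/5 = 1.5667
  s[Y,Y] = ((0.3333)·(0.3333) + (-0.6667)·(-0.6667) + (-4.6667)·(-4.6667) + (2.3333)·(2.3333) + (1.3333)·(1.3333) + (1.3333)·(1.3333)) / 5 = 31.3333/5 = 6.2667
  s[Y,Z] = ((0.3333)·(2.8333) + (-0.6667)·(-1.1667) + (-4.6667)·(-2.1667) + (2.3333)·(-3.1667) + (1.3333)·(0.8333) + (1.3333)·(2.8333)) / 5 = 9.3333/5 = 1.8667
  s[Z,Z] = ((2.8333)·(2.8333) + (-1.1667)·(-1.1667) + (-2.1667)·(-2.1667) + (-3.1667)·(-3.1667) + (0.8333)·(0.8333) + (2.8333)·(2.8333)) / 5 = 32.8333/5 = 6.5667
  Sample standard deviations s_i = √(s[i,i]):
  s(X) = √(6.5667) = 2.5626
  s(Y) = √(6.2667) = 2.5033
  s(Z) = √(6.5667) = 2.5626

Step 3 — r_{ij} = s_{ij} / (s_i · s_j):
  r[X,X] = 1 (diagonal).
  r[X,Y] = -0.5333 / (2.5626 · 2.5033) = -0.5333 / 6.4149 = -0.0831
  r[X,Z] = 1.5667 / (2.5626 · 2.5626) = 1.5667 / 6.5667 = 0.2386
  r[Y,Y] = 1 (diagonal).
  r[Y,Z] = 1.8667 / (2.5033 · 2.5626) = 1.8667 / 6.4149 = 0.291
  r[Z,Z] = 1 (diagonal).

R is symmetric with unit diagonal. Assembling:

R = [[1, -0.0831, 0.2386],
 [-0.0831, 1, 0.291],
 [0.2386, 0.291, 1]]


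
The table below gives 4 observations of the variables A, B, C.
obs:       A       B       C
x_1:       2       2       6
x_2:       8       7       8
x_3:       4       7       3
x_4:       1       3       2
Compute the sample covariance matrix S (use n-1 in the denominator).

Step 1 — column means:
  mean(A) = (2 + 8 + 4 + 1) / 4 = 15/4 = 3.75
  mean(B) = (2 + 7 + 7 + 3) / 4 = 19/4 = 4.75
  mean(C) = (6 + 8 + 3 + 2) / 4 = 19/4 = 4.75

Step 2 — sample covariance S[i,j] = (1/(n-1)) · Σ_k (x_{k,i} - mean_i) · (x_{k,j} - mean_j), with n-1 = 3.
  S[A,A] = ((-1.75)·(-1.75) + (4.25)·(4.25) + (0.25)·(0.25) + (-2.75)·(-2.75)) / 3 = 28.75/3 = 9.5833
  S[A,B] = ((-1.75)·(-2.75) + (4.25)·(2.25) + (0.25)·(2.25) + (-2.75)·(-1.75)) / 3 = 19.75/3 = 6.5833
  S[A,C] = ((-1.75)·(1.25) + (4.25)·(3.25) + (0.25)·(-1.75) + (-2.75)·(-2.75)) / 3 = 18.75/3 = 6.25
  S[B,B] = ((-2.75)·(-2.75) + (2.25)·(2.25) + (2.25)·(2.25) + (-1.75)·(-1.75)) / 3 = 20.75/3 = 6.9167
  S[B,C] = ((-2.75)·(1.25) + (2.25)·(3.25) + (2.25)·(-1.75) + (-1.75)·(-2.75)) / 3 = 4.75/3 = 1.5833
  S[C,C] = ((1.25)·(1.25) + (3.25)·(3.25) + (-1.75)·(-1.75) + (-2.75)·(-2.75)) / 3 = 22.75/3 = 7.5833

S is symmetric (S[j,i] = S[i,j]). Assembling:

S = [[9.5833, 6.5833, 6.25],
 [6.5833, 6.9167, 1.5833],
 [6.25, 1.5833, 7.5833]]


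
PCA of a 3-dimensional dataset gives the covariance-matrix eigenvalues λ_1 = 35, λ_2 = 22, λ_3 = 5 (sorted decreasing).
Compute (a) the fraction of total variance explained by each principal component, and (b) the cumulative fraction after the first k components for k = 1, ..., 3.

Step 1 — total variance = trace(Sigma) = Σ λ_i = 35 + 22 + 5 = 62.

Step 2 — fraction explained by component i = λ_i / Σ λ:
  PC1: 35/62 = 0.5645
  PC2: 22/62 = 0.3548
  PC3: 5/62 = 0.0806

Step 3 — cumulative fraction after k components = (λ_1 + ... + λ_k) / Σ λ:
  k = 1: 35/62 = 0.5645
  k = 2: (35 + 22)/62 = 57/62 = 0.9194
  k = 3: (35 + 22 + 5)/62 = 62/62 = 1

Summary (fraction, with percent):

explained: PC1 0.5645 (56.45%), PC2 0.3548 (35.48%), PC3 0.0806 (8.06%);  cumulative: 0.5645, 0.9194, 1


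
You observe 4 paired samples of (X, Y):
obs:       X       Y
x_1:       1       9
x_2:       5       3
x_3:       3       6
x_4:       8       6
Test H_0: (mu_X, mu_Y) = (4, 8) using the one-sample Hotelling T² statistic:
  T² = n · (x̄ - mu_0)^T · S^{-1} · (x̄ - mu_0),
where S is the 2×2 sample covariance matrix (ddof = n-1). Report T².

Step 1 — sample mean vector:
  mean(X) = (1 + 5 + 3 + 8) / 4 = 17/4 = 4.25
  mean(Y) = (9 + 3 + 6 + 6) / 4 = 24/4 = 6
  x̄ = (4.25, 6),  deviation x̄ - mu_0 = (4.25, 6) - (4, 8) = (0.25, -2).

Step 2 — sample covariance matrix, S[i,j] = (1/(n-1)) · Σ_k (x_{k,i} - mean_i) · (x_{k,j} - mean_j), divisor n-1 = 3:
  S[X,X] = ((-3.25)·(-3.25) + (0.75)·(0.75) + (-1.25)·(-1.25) + (3.75)·(3.75)) / 3 = 26.75/3 = 8.9167
  S[X,Y] = ((-3.25)·(3) + (0.75)·(-3) + (-1.25)·(0) + (3.75)·(0)) / 3 = -12/3 = -4
  S[Y,Y] = ((3)·(3) + (-3)·(-3) + (0)·(0) + (0)·(0)) / 3 = 18/3 = 6
  S = [[8.9167, -4],
 [-4, 6]].

Step 3 — invert S. det(S) = 8.9167·6 - (-4)² = 37.5.
  S^{-1} = (1/det) · [[d, -b], [-b, a]] = [[0.16, 0.1067],
 [0.1067, 0.2378]].

Step 4 — quadratic form (x̄ - mu_0)^T · S^{-1} · (x̄ - mu_0):
  S^{-1} · (x̄ - mu_0) = (-0.1733, -0.4489),
  (x̄ - mu_0)^T · [...] = (0.25)·(-0.1733) + (-2)·(-0.4489) = 0.8544.

Step 5 — scale by n: T² = 4 · 0.8544 = 3.4178.

T² ≈ 3.4178


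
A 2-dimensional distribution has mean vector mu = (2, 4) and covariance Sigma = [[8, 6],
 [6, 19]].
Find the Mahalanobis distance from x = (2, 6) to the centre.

Step 1 — centre the observation: (x - mu) = (0, 2).

Step 2 — invert Sigma. det(Sigma) = 8·19 - (6)² = 116.
  Sigma^{-1} = (1/det) · [[d, -b], [-b, a]] = [[0.1638, -0.0517],
 [-0.0517, 0.069]].

Step 3 — form the quadratic (x - mu)^T · Sigma^{-1} · (x - mu):
  Sigma^{-1} · (x - mu) = (-0.1034, 0.1379).
  (x - mu)^T · [Sigma^{-1} · (x - mu)] = (0)·(-0.1034) + (2)·(0.1379) = 0.2759.

Step 4 — take square root: d = √(0.2759) ≈ 0.5252.

d(x, mu) = √(0.2759) ≈ 0.5252


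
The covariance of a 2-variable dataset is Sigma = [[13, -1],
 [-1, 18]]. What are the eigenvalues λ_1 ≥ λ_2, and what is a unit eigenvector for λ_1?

Step 1 — characteristic polynomial of 2×2 Sigma:
  det(Sigma - λI) = λ² - trace · λ + det = 0.
  trace = 13 + 18 = 31, det = 13·18 - (-1)² = 233.
Step 2 — discriminant:
  Δ = trace² - 4·det = 961 - 932 = 29.
Step 3 — eigenvalues:
  λ = (trace ± √Δ)/2 = (31 ± 5.3852)/2,
  λ_1 = 18.1926,  λ_2 = 12.8074.

Step 4 — unit eigenvector for λ_1: solve (Sigma - λ_1 I)v = 0. First row:
  (13 - 18.1926)·v_x + (-1)·v_y = 0, i.e. (-5.1926)·v_x + (-1)·v_y = 0,
  so v ∝ (b, λ_1 - a) = (-1, 5.1926); multiply by -1 so the first entry is positive: u = (1, -5.1926).
  ||u|| = √((1)² + (-5.1926)²) = √(27.9629) ≈ 5.288,
  v_1 = u/||u|| ≈ (0.1891, -0.982) (||v_1|| = 1).

λ_1 = 18.1926,  λ_2 = 12.8074;  v_1 ≈ (0.1891, -0.982)


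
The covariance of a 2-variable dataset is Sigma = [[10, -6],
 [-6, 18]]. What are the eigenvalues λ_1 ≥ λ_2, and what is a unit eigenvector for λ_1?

Step 1 — characteristic polynomial of 2×2 Sigma:
  det(Sigma - λI) = λ² - trace · λ + det = 0.
  trace = 10 + 18 = 28, det = 10·18 - (-6)² = 144.
Step 2 — discriminant:
  Δ = trace² - 4·det = 784 - 576 = 208.
Step 3 — eigenvalues:
  λ = (trace ± √Δ)/2 = (28 ± 14.4222)/2,
  λ_1 = 21.2111,  λ_2 = 6.7889.

Step 4 — unit eigenvector for λ_1: solve (Sigma - λ_1 I)v = 0. First row:
  (10 - 21.2111)·v_x + (-6)·v_y = 0, i.e. (-11.2111)·v_x + (-6)·v_y = 0,
  so v ∝ (b, λ_1 - a) = (-6, 11.2111); multiply by -1 so the first entry is positive: u = (6, -11.2111).
  ||u|| = √((6)² + (-11.2111)²) = √(161.6888) ≈ 12.7157,
  v_1 = u/||u|| ≈ (0.4719, -0.8817) (||v_1|| = 1).

λ_1 = 21.2111,  λ_2 = 6.7889;  v_1 ≈ (0.4719, -0.8817)


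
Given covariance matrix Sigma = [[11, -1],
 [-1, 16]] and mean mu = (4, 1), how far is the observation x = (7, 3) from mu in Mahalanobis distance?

Step 1 — centre the observation: (x - mu) = (3, 2).

Step 2 — invert Sigma. det(Sigma) = 11·16 - (-1)² = 175.
  Sigma^{-1} = (1/det) · [[d, -b], [-b, a]] = [[0.0914, 0.0057],
 [0.0057, 0.0629]].

Step 3 — form the quadratic (x - mu)^T · Sigma^{-1} · (x - mu):
  Sigma^{-1} · (x - mu) = (0.2857, 0.1429).
  (x - mu)^T · [Sigma^{-1} · (x - mu)] = (3)·(0.2857) + (2)·(0.1429) = 1.1429.

Step 4 — take square root: d = √(1.1429) ≈ 1.069.

d(x, mu) = √(1.1429) ≈ 1.069


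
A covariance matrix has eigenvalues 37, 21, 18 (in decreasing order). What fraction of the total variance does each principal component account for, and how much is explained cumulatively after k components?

Step 1 — total variance = trace(Sigma) = Σ λ_i = 37 + 21 + 18 = 76.

Step 2 — fraction explained by component i = λ_i / Σ λ:
  PC1: 37/76 = 0.4868
  PC2: 21/76 = 0.2763
  PC3: 18/76 = 0.2368

Step 3 — cumulative fraction after k components = (λ_1 + ... + λ_k) / Σ λ:
  k = 1: 37/76 = 0.4868
  k = 2: (37 + 21)/76 = 58/76 = 0.7632
  k = 3: (37 + 21 + 18)/76 = 76/76 = 1

Summary (fraction, with percent):

explained: PC1 0.4868 (48.68%), PC2 0.2763 (27.63%), PC3 0.2368 (23.68%);  cumulative: 0.4868, 0.7632, 1


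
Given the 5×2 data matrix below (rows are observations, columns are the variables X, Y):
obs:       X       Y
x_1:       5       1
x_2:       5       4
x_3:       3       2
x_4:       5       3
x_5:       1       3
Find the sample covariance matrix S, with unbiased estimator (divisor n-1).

Step 1 — column means:
  mean(X) = (5 + 5 + 3 + 5 + 1) / 5 = 19/5 = 3.8
  mean(Y) = (1 + 4 + 2 + 3 + 3) / 5 = 13/5 = 2.6

Step 2 — sample covariance S[i,j] = (1/(n-1)) · Σ_k (x_{k,i} - mean_i) · (x_{k,j} - mean_j), with n-1 = 4.
  S[X,X] = ((1.2)·(1.2) + (1.2)·(1.2) + (-0.8)·(-0.8) + (1.2)·(1.2) + (-2.8)·(-2.8)) / 4 = 12.8/4 = 3.2
  S[X,Y] = ((1.2)·(-1.6) + (1.2)·(1.4) + (-0.8)·(-0.6) + (1.2)·(0.4) + (-2.8)·(0.4)) / 4 = -0.4/4 = -0.1
  S[Y,Y] = ((-1.6)·(-1.6) + (1.4)·(1.4) + (-0.6)·(-0.6) + (0.4)·(0.4) + (0.4)·(0.4)) / 4 = 5.2/4 = 1.3

S is symmetric (S[j,i] = S[i,j]). Assembling:

S = [[3.2, -0.1],
 [-0.1, 1.3]]


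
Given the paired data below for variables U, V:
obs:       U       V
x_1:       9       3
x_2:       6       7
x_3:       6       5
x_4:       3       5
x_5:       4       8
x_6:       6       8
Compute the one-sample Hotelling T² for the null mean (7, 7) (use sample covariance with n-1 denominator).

Step 1 — sample mean vector:
  mean(U) = (9 + 6 + 6 + 3 + 4 + 6) / 6 = 34/6 = 5.6667
  mean(V) = (3 + 7 + 5 + 5 + 8 + 8) / 6 = 36/6 = 6
  x̄ = (5.6667, 6),  deviation x̄ - mu_0 = (5.6667, 6) - (7, 7) = (-1.3333, -1).

Step 2 — sample covariance matrix, S[i,j] = (1/(n-1)) · Σ_k (x_{k,i} - mean_i) · (x_{k,j} - mean_j), divisor n-1 = 5:
  S[U,U] = ((3.3333)·(3.3333) + (0.3333)·(0.3333) + (0.3333)·(0.3333) + (-2.6667)·(-2.6667) + (-1.6667)·(-1.6667) + (0.3333)·(0.3333)) / 5 = 21.3333/5 = 4.2667
  S[U,V] = ((3.3333)·(-3) + (0.3333)·(1) + (0.3333)·(-1) + (-2.6667)·(-1) + (-1.6667)·(2) + (0.3333)·(2)) / 5 = -10/5 = -2
  S[V,V] = ((-3)·(-3) + (1)·(1) + (-1)·(-1) + (-1)·(-1) + (2)·(2) + (2)·(2)) / 5 = 20/5 = 4
  S = [[4.2667, -2],
 [-2, 4]].

Step 3 — invert S. det(S) = 4.2667·4 - (-2)² = 13.0667.
  S^{-1} = (1/det) · [[d, -b], [-b, a]] = [[0.3061, 0.1531],
 [0.1531, 0.3265]].

Step 4 — quadratic form (x̄ - mu_0)^T · S^{-1} · (x̄ - mu_0):
  S^{-1} · (x̄ - mu_0) = (-0.5612, -0.5306),
  (x̄ - mu_0)^T · [...] = (-1.3333)·(-0.5612) + (-1)·(-0.5306) = 1.2789.

Step 5 — scale by n: T² = 6 · 1.2789 = 7.6735.

T² ≈ 7.6735


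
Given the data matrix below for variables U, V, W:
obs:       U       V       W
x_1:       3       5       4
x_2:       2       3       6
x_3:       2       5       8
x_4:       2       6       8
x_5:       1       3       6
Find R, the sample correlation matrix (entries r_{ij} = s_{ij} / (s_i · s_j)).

Step 1 — column means:
  mean(U) = (3 + 2 + 2 + 2 + 1) / 5 = 10/5 = 2
  mean(V) = (5 + 3 + 5 + 6 + 3) / 5 = 22/5 = 4.4
  mean(W) = (4 + 6 + 8 + 8 + 6) / 5 = 32/5 = 6.4

Step 2 — sample variances and covariances s[i,j] = (1/(n-1)) · Σ_k (x_{k,i} - mean_i) · (x_{k,j} - mean_j), with n-1 = 4:
  s[U,U] = ((1)·(1) + (0)·(0) + (0)·(0) + (0)·(0) + (-1)·(-1)) / 4 = 2/4 = 0.5
  s[U,V] = ((1)·(0.6) + (0)·(-1.4) + (0)·(0.6) + (0)·(1.6) + (-1)·(-1.4)) / 4 = 2/4 = 0.5
  s[U,W] = ((1)·(-2.4) + (0)·(-0.4) + (0)·(1.6) + (0)·(1.6) + (-1)·(-0.4)) / 4 = -2/4 = -0.5
  s[V,V] = ((0.6)·(0.6) + (-1.4)·(-1.4) + (0.6)·(0.6) + (1.6)·(1.6) + (-1.4)·(-1.4)) / 4 = 7.2/4 = 1.8
  s[V,W] = ((0.6)·(-2.4) + (-1.4)·(-0.4) + (0.6)·(1.6) + (1.6)·(1.6) + (-1.4)·(-0.4)) / 4 = 3.2/4 = 0.8
  s[W,W] = ((-2.4)·(-2.4) + (-0.4)·(-0.4) + (1.6)·(1.6) + (1.6)·(1.6) + (-0.4)·(-0.4)) / 4 = 11.2/4 = 2.8
  Sample standard deviations s_i = √(s[i,i]):
  s(U) = √(0.5) = 0.7071
  s(V) = √(1.8) = 1.3416
  s(W) = √(2.8) = 1.6733

Step 3 — r_{ij} = s_{ij} / (s_i · s_j):
  r[U,U] = 1 (diagonal).
  r[U,V] = 0.5 / (0.7071 · 1.3416) = 0.5 / 0.9487 = 0.527
  r[U,W] = -0.5 / (0.7071 · 1.6733) = -0.5 / 1.1832 = -0.4226
  r[V,V] = 1 (diagonal).
  r[V,W] = 0.8 / (1.3416 · 1.6733) = 0.8 / 2.245 = 0.3563
  r[W,W] = 1 (diagonal).

R is symmetric with unit diagonal. Assembling:

R = [[1, 0.527, -0.4226],
 [0.527, 1, 0.3563],
 [-0.4226, 0.3563, 1]]
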